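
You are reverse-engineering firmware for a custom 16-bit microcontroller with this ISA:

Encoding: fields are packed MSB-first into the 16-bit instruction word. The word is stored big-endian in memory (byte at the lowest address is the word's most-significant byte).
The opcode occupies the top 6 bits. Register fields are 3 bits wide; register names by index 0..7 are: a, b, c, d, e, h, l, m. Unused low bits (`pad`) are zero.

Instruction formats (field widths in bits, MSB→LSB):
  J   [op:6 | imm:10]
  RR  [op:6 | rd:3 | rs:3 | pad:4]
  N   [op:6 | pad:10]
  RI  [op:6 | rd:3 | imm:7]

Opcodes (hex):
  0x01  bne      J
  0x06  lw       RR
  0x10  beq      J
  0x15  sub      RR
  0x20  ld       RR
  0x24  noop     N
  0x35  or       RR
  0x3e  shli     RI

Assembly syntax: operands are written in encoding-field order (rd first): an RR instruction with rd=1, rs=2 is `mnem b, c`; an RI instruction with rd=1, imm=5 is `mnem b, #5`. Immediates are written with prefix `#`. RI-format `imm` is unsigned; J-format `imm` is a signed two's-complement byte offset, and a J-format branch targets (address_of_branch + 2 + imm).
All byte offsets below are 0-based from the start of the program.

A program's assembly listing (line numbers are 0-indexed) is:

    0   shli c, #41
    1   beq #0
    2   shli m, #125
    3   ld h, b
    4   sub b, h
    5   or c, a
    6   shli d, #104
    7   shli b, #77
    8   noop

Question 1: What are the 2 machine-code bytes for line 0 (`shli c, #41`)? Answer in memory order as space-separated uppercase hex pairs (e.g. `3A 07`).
0. shli fields op=0x3e:6|rd=2:3|imm=41:7 → word f929h → f9 29

F9 29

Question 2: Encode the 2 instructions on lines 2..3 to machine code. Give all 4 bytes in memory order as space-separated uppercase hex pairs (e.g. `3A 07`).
2. shli fields op=0x3e:6|rd=7:3|imm=125:7 → word fbfdh → fb fd
3. ld fields op=0x20:6|rd=5:3|rs=1:3|pad=0:4 → word 8290h → 82 90

FB FD 82 90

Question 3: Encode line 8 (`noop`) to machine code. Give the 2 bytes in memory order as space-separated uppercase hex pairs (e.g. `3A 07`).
90 00

8. noop fields op=0x24:6|pad=0:10 → word 9000h → 90 00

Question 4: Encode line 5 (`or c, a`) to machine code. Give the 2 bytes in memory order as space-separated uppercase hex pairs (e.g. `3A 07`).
D5 00

line 5 (or): pack op=0x35:6|rd=2:3|rs=0:3|pad=0:4 = 0xd500; big→ d5 00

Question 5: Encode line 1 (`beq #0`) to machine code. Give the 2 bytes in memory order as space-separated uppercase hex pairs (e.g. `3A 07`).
40 00

L1: beq op=0x10:6|imm=0:10 ⇒ 0x4000 ⇒ big 40 00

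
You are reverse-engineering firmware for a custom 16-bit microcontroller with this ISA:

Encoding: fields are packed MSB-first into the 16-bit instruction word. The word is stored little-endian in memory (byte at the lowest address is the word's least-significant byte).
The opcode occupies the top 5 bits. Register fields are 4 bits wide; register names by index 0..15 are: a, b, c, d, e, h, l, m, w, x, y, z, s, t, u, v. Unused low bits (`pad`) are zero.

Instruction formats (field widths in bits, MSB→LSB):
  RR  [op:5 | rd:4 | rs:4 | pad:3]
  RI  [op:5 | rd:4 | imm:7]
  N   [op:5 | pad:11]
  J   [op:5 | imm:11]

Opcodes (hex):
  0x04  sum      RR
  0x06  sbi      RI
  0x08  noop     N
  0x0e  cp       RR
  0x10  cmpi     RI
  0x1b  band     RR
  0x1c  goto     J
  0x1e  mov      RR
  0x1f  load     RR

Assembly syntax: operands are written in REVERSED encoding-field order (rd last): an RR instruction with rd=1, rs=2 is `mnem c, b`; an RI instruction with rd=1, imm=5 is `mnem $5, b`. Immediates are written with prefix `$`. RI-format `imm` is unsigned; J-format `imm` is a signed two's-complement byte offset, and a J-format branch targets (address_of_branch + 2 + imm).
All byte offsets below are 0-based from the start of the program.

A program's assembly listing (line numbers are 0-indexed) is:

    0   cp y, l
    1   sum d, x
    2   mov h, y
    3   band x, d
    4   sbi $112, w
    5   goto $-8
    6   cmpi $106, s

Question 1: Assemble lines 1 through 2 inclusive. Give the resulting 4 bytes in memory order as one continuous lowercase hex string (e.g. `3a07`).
982428f5

1. sum fields op=0x4:5|rd=9:4|rs=3:4|pad=0:3 → word 2498h → 98 24
2. mov fields op=0x1e:5|rd=10:4|rs=5:4|pad=0:3 → word f528h → 28 f5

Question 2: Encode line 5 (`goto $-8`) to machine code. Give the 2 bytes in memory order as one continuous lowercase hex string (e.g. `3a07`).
line 5 (goto): pack op=0x1c:5|imm=-8:11 = 0xe7f8; little→ f8 e7

f8e7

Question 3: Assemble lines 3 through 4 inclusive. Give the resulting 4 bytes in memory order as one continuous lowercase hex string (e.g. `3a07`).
c8d97034

3. band fields op=0x1b:5|rd=3:4|rs=9:4|pad=0:3 → word d9c8h → c8 d9
4. sbi fields op=0x6:5|rd=8:4|imm=112:7 → word 3470h → 70 34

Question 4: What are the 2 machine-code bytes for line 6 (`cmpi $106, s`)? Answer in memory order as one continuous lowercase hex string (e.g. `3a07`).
L6: cmpi op=0x10:5|rd=12:4|imm=106:7 ⇒ 0x866a ⇒ little 6a 86

6a86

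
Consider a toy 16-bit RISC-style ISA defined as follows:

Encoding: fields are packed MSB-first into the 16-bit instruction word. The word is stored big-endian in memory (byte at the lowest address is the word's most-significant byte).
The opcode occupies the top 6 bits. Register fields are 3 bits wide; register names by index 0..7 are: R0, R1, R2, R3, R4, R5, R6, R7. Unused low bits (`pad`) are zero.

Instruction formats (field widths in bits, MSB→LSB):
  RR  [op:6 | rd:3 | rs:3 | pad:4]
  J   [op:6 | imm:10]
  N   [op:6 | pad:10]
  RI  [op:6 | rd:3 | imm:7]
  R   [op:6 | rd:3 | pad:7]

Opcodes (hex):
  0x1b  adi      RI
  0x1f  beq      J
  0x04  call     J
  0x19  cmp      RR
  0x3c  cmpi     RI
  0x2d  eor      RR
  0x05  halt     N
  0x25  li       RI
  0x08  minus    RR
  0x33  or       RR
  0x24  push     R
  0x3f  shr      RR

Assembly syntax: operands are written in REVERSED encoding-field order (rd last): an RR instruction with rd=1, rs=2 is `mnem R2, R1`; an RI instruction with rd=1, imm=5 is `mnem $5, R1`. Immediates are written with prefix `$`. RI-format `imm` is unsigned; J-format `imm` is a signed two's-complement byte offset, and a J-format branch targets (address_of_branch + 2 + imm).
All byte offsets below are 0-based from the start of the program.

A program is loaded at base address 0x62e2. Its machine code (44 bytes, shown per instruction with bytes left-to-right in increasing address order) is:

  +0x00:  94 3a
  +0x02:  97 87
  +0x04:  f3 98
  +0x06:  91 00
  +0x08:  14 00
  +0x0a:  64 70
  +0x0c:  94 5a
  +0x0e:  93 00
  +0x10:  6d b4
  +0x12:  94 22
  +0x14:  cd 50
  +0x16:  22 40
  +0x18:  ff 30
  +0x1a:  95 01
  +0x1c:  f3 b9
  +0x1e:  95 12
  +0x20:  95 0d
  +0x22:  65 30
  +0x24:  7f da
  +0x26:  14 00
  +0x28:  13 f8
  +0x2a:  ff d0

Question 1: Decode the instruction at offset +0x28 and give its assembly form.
@+28  big-endian(13 f8) = 0x13f8
  top 6b → 0x4 → call [J]
  imm: (w>>0)&0x3ff=0x3f8 (s10→-8) → $-8

call $-8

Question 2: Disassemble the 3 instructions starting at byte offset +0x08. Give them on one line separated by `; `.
halt; cmp R7, R0; li $90, R0

@+08  big-endian(14 00) = 0x1400
  top 6b → 0x5 → halt [N]
@+0a  big-endian(64 70) = 0x6470
  top 6b → 0x19 → cmp [RR]
  rd@[9:7]=0x0 ⇒ R0
  rs@[6:4]=0x7 ⇒ R7
@+0c  big-endian(94 5a) = 0x945a
  top 6b → 0x25 → li [RI]
  rd@[9:7]=0x0 ⇒ R0
  imm@[6:0]=0x5a ⇒ $90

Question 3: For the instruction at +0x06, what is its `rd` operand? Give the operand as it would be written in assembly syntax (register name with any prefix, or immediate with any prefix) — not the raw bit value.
R2

[06] 91 00 → 0x9100
  opcode bits[15:10]=0x24: push/R
  rd@[9:7]=0x2 ⇒ R2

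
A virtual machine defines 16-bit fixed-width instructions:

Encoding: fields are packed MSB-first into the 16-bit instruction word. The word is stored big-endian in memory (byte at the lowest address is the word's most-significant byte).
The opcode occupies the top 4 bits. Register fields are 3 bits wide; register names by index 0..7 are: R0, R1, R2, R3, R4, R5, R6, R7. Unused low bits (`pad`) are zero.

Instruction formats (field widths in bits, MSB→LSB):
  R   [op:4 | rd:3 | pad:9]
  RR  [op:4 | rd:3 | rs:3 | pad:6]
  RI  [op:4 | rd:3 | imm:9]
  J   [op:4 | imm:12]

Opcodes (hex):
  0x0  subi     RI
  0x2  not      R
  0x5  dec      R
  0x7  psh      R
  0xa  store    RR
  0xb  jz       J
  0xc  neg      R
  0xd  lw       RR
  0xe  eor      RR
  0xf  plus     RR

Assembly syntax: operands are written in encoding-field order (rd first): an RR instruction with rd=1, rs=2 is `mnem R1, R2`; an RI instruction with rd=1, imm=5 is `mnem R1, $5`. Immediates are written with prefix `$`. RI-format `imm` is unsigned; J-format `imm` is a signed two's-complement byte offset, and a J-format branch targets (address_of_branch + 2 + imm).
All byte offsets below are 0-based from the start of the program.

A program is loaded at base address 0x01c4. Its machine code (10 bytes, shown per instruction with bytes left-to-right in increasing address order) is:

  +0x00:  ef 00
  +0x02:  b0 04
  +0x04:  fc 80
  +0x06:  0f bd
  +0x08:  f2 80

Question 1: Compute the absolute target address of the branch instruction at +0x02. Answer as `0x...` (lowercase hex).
off 0x02: read b0 04 as big → 0xb004
  op=0xb004>>12=0xb ⇒ jz (J)
  [11:0] imm=4 = $4
  target = base 0x01c4 + off 0x02 + 2 + imm 4 = 0x01cc

0x01cc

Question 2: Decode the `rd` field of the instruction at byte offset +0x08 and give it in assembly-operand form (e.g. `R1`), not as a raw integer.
[08] f2 80 → 0xf280
  opcode bits[15:12]=0xf: plus/RR
  rd@[11:9]=0x1 ⇒ R1
  rs@[8:6]=0x2 ⇒ R2

R1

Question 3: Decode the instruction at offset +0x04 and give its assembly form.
+0x04: fc 80 ⇒ word 0xfc80 (big)
  top 4b → 0xf → plus [RR]
  [11:9] rd=6 = R6
  [8:6] rs=2 = R2

plus R6, R2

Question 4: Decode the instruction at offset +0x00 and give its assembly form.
eor R7, R4

[00] ef 00 → 0xef00
  op=0xef00>>12=0xe ⇒ eor (RR)
  [11:9] rd=7 = R7
  [8:6] rs=4 = R4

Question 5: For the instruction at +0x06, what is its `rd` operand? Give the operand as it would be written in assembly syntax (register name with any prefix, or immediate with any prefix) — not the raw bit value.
R7

[06] 0f bd → 0x0fbd
  op=0x0fbd>>12=0x0 ⇒ subi (RI)
  rd: (w>>9)&0x7=0x7 → R7
  imm: (w>>0)&0x1ff=0x1bd → $445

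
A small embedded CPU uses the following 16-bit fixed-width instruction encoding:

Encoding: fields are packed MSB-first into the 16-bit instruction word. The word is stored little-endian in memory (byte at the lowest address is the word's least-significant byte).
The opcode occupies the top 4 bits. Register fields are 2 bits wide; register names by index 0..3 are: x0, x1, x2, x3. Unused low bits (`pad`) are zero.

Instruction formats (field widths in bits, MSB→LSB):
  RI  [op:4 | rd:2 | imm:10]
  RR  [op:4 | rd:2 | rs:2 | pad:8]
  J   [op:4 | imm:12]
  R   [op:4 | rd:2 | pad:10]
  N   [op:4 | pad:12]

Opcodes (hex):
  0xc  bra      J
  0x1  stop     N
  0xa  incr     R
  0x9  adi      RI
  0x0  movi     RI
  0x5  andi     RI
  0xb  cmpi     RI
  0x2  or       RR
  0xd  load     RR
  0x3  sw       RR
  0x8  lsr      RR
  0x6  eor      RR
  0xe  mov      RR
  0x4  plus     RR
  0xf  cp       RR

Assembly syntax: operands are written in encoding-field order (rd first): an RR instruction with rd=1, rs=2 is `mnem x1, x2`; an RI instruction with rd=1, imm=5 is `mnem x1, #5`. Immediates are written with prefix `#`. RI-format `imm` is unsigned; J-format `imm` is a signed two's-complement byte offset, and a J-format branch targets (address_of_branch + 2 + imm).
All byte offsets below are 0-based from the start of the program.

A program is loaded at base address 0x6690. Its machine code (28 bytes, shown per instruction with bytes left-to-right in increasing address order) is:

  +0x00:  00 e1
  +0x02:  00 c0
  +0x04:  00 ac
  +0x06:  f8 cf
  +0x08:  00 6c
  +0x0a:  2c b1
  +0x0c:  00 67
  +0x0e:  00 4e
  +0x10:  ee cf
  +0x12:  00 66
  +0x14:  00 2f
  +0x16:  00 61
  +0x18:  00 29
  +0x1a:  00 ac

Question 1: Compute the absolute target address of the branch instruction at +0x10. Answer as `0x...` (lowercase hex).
0x6690

@+10  little-endian(ee cf) = 0xcfee
  op=0xcfee>>12=0xc ⇒ bra (J)
  imm: (w>>0)&0xfff=0xfee (s12→-18) → #-18
  target = base 0x6690 + off 0x10 + 2 + imm -18 = 0x6690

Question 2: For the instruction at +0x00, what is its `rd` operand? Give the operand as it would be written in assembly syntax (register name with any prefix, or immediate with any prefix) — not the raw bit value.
off 0x00: read 00 e1 as little → 0xe100
  op=0xe100>>12=0xe ⇒ mov (RR)
  rd@[11:10]=0x0 ⇒ x0
  rs@[9:8]=0x1 ⇒ x1

x0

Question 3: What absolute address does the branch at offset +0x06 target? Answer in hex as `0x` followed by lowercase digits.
[06] f8 cf → 0xcff8
  top 4b → 0xc → bra [J]
  [11:0] imm=4088 (s12→-8) = #-8
  target = base 0x6690 + off 0x06 + 2 + imm -8 = 0x6690

0x6690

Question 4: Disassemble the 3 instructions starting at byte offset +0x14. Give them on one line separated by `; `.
off 0x14: read 00 2f as little → 0x2f00
  opcode bits[15:12]=0x2: or/RR
  rd: (w>>10)&0x3=0x3 → x3
  rs: (w>>8)&0x3=0x3 → x3
off 0x16: read 00 61 as little → 0x6100
  opcode bits[15:12]=0x6: eor/RR
  rd: (w>>10)&0x3=0x0 → x0
  rs: (w>>8)&0x3=0x1 → x1
off 0x18: read 00 29 as little → 0x2900
  opcode bits[15:12]=0x2: or/RR
  rd: (w>>10)&0x3=0x2 → x2
  rs: (w>>8)&0x3=0x1 → x1

or x3, x3; eor x0, x1; or x2, x1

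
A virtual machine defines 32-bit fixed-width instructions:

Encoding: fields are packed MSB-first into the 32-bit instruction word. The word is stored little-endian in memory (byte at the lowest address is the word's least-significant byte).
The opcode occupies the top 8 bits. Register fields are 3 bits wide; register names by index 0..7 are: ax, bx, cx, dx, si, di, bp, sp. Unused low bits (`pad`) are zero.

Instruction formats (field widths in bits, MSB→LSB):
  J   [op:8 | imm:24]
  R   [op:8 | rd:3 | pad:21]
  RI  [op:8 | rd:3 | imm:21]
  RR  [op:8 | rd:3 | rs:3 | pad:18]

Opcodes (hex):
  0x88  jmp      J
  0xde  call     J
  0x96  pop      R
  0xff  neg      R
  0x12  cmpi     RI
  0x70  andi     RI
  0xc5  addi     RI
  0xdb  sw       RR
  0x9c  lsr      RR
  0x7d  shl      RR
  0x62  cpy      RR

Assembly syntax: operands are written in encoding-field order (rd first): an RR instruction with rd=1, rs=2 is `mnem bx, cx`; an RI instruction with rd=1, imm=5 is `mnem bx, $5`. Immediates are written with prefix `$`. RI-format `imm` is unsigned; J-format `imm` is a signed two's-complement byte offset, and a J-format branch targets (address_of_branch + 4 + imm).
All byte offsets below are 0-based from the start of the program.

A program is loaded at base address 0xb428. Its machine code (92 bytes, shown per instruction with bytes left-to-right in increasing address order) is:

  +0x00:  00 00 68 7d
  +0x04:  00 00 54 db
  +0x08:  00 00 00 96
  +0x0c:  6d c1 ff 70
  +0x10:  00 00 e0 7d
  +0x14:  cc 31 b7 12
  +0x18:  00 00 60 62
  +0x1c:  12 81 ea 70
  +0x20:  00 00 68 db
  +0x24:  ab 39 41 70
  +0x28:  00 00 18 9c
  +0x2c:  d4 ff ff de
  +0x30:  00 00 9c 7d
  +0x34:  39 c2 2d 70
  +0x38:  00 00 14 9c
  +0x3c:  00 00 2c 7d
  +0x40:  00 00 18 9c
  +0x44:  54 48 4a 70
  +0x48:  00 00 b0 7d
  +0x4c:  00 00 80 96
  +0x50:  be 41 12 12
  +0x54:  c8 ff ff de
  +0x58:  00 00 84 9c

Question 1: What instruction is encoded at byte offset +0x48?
@+48  little-endian(00 00 b0 7d) = 0x7db00000
  top 8b → 0x7d → shl [RR]
  [23:21] rd=5 = di
  [20:18] rs=4 = si

shl di, si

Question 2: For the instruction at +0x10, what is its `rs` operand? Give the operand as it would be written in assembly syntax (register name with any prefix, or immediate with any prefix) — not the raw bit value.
off 0x10: read 00 00 e0 7d as little → 0x7de00000
  op=0x7de00000>>24=0x7d ⇒ shl (RR)
  rd@[23:21]=0x7 ⇒ sp
  rs@[20:18]=0x0 ⇒ ax

ax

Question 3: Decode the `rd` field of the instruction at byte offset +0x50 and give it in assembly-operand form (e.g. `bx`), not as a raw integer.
off 0x50: read be 41 12 12 as little → 0x121241be
  top 8b → 0x12 → cmpi [RI]
  rd: (w>>21)&0x7=0x0 → ax
  imm: (w>>0)&0x1fffff=0x1241be → $1196478

ax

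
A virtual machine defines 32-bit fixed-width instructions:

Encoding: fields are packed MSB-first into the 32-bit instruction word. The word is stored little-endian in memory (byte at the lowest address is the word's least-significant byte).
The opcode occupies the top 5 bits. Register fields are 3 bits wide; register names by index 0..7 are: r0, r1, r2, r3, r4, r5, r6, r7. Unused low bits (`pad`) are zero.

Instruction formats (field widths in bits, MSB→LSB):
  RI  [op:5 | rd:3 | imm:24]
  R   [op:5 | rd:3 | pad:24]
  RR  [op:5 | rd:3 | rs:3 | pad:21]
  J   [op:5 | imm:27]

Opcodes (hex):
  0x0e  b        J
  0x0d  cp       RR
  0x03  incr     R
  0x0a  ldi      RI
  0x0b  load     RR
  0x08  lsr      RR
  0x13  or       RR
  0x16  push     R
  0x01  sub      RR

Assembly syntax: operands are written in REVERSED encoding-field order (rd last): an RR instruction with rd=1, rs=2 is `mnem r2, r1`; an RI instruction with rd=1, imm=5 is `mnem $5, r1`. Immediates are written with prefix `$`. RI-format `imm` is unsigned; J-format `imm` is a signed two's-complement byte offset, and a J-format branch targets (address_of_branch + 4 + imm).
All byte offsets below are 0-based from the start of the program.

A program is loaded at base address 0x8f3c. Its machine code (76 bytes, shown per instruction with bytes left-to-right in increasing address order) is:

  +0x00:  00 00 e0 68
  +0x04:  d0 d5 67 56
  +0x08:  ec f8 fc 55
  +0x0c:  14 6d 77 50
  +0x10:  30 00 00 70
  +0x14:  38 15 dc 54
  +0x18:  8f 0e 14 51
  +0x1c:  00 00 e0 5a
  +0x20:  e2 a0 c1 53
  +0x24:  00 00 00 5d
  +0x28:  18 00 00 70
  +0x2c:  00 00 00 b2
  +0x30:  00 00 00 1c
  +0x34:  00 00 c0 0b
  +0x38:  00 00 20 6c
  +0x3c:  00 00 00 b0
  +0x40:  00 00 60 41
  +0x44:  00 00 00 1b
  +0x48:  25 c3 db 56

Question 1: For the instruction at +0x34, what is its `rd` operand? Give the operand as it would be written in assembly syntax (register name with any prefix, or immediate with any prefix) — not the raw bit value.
r3

[34] 00 00 c0 0b → 0x0bc00000
  opcode bits[31:27]=0x1: sub/RR
  rd@[26:24]=0x3 ⇒ r3
  rs@[23:21]=0x6 ⇒ r6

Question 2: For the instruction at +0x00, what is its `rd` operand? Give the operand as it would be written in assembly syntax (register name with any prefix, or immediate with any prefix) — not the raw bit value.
r0

off 0x00: read 00 00 e0 68 as little → 0x68e00000
  op=0x68e00000>>27=0xd ⇒ cp (RR)
  [26:24] rd=0 = r0
  [23:21] rs=7 = r7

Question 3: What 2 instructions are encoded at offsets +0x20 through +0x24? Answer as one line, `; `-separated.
[20] e2 a0 c1 53 → 0x53c1a0e2
  op=0x53c1a0e2>>27=0xa ⇒ ldi (RI)
  [26:24] rd=3 = r3
  [23:0] imm=12689634 = $12689634
[24] 00 00 00 5d → 0x5d000000
  op=0x5d000000>>27=0xb ⇒ load (RR)
  [26:24] rd=5 = r5
  [23:21] rs=0 = r0

ldi $12689634, r3; load r0, r5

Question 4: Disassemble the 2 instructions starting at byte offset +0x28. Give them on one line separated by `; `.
b $24; push r2

[28] 18 00 00 70 → 0x70000018
  op=0x70000018>>27=0xe ⇒ b (J)
  [26:0] imm=24 = $24
[2c] 00 00 00 b2 → 0xb2000000
  op=0xb2000000>>27=0x16 ⇒ push (R)
  [26:24] rd=2 = r2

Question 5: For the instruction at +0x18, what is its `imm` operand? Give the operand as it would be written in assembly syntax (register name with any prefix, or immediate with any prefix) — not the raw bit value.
[18] 8f 0e 14 51 → 0x51140e8f
  op=0x51140e8f>>27=0xa ⇒ ldi (RI)
  [26:24] rd=1 = r1
  [23:0] imm=1314447 = $1314447

$1314447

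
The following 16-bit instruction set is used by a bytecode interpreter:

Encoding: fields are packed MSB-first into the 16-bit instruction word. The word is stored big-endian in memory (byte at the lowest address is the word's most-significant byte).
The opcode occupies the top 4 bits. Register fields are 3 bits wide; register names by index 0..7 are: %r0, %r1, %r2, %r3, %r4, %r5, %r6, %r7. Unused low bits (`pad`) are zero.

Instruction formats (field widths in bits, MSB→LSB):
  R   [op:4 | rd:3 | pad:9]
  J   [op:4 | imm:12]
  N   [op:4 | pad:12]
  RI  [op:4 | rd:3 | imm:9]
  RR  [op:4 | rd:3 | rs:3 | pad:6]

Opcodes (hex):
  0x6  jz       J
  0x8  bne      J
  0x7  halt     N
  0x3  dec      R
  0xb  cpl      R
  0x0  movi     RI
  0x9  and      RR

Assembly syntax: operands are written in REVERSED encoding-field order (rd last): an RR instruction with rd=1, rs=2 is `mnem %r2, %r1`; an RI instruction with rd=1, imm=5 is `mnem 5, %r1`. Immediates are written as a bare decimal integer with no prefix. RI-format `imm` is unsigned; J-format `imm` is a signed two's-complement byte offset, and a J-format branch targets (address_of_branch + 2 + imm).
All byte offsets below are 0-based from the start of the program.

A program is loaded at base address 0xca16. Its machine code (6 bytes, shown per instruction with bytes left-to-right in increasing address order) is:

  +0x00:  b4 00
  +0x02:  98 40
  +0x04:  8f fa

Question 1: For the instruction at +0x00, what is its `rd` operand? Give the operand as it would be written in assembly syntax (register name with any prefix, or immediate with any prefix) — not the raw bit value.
off 0x00: read b4 00 as big → 0xb400
  top 4b → 0xb → cpl [R]
  [11:9] rd=2 = %r2

%r2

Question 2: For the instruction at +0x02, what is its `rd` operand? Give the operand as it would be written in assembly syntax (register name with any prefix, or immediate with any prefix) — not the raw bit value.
%r4

@+02  big-endian(98 40) = 0x9840
  top 4b → 0x9 → and [RR]
  [11:9] rd=4 = %r4
  [8:6] rs=1 = %r1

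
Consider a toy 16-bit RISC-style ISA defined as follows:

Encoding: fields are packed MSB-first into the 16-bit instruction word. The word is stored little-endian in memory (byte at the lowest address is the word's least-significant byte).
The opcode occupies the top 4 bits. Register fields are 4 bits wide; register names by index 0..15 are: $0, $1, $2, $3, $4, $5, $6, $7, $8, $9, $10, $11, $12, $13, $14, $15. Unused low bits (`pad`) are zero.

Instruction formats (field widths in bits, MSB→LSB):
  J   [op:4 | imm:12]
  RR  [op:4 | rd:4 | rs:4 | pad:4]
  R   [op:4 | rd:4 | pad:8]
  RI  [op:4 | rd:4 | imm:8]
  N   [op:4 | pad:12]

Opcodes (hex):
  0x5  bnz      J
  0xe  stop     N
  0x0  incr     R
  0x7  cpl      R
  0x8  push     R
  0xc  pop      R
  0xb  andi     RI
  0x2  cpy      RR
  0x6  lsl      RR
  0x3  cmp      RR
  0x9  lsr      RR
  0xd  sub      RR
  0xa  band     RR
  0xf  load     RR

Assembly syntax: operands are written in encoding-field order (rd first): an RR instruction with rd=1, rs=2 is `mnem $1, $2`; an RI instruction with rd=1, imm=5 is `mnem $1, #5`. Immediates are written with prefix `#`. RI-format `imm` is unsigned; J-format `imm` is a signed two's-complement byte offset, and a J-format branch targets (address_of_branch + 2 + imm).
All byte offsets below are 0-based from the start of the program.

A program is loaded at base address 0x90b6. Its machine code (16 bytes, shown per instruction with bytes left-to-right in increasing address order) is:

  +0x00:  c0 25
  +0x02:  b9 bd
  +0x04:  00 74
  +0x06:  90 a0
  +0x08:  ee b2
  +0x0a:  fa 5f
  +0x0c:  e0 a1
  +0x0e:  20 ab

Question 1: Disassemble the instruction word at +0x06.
[06] 90 a0 → 0xa090
  opcode bits[15:12]=0xa: band/RR
  [11:8] rd=0 = $0
  [7:4] rs=9 = $9

band $0, $9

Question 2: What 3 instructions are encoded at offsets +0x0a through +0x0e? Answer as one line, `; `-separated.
bnz #-6; band $1, $14; band $11, $2

+0x0a: fa 5f ⇒ word 0x5ffa (little)
  op=0x5ffa>>12=0x5 ⇒ bnz (J)
  imm@[11:0]=0xffa (s12→-6) ⇒ #-6
+0x0c: e0 a1 ⇒ word 0xa1e0 (little)
  op=0xa1e0>>12=0xa ⇒ band (RR)
  rd@[11:8]=0x1 ⇒ $1
  rs@[7:4]=0xe ⇒ $14
+0x0e: 20 ab ⇒ word 0xab20 (little)
  op=0xab20>>12=0xa ⇒ band (RR)
  rd@[11:8]=0xb ⇒ $11
  rs@[7:4]=0x2 ⇒ $2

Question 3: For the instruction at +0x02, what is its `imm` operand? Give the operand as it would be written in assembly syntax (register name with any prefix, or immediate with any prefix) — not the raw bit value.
off 0x02: read b9 bd as little → 0xbdb9
  opcode bits[15:12]=0xb: andi/RI
  [11:8] rd=13 = $13
  [7:0] imm=185 = #185

#185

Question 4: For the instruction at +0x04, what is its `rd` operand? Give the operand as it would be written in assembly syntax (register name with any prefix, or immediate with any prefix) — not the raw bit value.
off 0x04: read 00 74 as little → 0x7400
  opcode bits[15:12]=0x7: cpl/R
  [11:8] rd=4 = $4

$4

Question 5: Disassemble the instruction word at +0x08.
off 0x08: read ee b2 as little → 0xb2ee
  top 4b → 0xb → andi [RI]
  [11:8] rd=2 = $2
  [7:0] imm=238 = #238

andi $2, #238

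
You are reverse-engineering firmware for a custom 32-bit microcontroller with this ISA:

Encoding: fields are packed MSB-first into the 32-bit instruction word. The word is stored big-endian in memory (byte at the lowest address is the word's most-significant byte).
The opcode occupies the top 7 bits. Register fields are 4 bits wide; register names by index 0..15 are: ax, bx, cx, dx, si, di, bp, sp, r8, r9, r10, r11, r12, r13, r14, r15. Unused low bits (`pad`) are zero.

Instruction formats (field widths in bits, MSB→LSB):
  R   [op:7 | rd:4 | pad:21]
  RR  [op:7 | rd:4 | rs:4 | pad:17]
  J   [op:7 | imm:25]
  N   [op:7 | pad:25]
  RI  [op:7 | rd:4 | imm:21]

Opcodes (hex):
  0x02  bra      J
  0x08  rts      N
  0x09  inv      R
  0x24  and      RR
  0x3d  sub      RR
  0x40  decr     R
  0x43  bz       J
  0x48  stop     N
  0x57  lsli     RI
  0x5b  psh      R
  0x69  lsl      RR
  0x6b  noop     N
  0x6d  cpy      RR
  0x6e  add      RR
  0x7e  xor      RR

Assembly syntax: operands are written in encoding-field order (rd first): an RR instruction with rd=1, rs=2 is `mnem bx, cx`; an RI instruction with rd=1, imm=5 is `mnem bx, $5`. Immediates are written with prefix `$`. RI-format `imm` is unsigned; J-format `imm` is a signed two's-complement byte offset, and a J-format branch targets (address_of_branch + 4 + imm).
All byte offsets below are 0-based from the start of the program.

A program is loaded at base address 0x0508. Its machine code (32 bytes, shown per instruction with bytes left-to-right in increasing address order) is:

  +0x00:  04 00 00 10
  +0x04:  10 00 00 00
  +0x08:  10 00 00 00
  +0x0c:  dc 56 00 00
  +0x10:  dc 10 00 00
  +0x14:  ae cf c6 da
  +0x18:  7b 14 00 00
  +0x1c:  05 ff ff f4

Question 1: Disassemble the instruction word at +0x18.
[18] 7b 14 00 00 → 0x7b140000
  op=0x7b140000>>25=0x3d ⇒ sub (RR)
  [24:21] rd=8 = r8
  [20:17] rs=10 = r10

sub r8, r10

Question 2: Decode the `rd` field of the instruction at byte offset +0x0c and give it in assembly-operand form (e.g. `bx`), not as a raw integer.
cx

+0x0c: dc 56 00 00 ⇒ word 0xdc560000 (big)
  opcode bits[31:25]=0x6e: add/RR
  [24:21] rd=2 = cx
  [20:17] rs=11 = r11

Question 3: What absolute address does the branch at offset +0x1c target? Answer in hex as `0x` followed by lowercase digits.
[1c] 05 ff ff f4 → 0x05fffff4
  op=0x05fffff4>>25=0x2 ⇒ bra (J)
  imm@[24:0]=0x1fffff4 (s25→-12) ⇒ $-12
  target = base 0x0508 + off 0x1c + 4 + imm -12 = 0x051c

0x051c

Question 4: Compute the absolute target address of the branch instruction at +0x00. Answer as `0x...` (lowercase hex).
+0x00: 04 00 00 10 ⇒ word 0x04000010 (big)
  op=0x04000010>>25=0x2 ⇒ bra (J)
  imm: (w>>0)&0x1ffffff=0x10 → $16
  target = base 0x0508 + off 0x00 + 4 + imm 16 = 0x051c

0x051c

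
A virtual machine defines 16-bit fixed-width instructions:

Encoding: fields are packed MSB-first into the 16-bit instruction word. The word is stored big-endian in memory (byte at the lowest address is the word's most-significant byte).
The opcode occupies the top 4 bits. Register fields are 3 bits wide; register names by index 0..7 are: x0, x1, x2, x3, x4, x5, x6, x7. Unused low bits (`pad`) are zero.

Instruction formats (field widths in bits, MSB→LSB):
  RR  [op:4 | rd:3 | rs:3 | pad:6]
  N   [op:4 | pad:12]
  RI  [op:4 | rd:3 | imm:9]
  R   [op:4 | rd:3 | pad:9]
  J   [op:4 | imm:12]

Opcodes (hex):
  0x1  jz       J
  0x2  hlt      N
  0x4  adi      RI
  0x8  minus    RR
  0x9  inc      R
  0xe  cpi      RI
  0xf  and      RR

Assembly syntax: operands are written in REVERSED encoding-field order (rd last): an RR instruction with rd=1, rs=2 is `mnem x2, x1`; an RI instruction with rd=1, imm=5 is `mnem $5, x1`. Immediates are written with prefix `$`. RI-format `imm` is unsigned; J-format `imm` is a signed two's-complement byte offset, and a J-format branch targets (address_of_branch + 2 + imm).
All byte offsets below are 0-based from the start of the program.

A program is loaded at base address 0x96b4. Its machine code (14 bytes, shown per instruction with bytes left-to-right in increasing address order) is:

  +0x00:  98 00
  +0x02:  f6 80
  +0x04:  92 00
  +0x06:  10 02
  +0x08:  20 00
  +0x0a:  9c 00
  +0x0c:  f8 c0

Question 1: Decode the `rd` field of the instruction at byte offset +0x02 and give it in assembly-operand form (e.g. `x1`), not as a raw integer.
off 0x02: read f6 80 as big → 0xf680
  top 4b → 0xf → and [RR]
  rd: (w>>9)&0x7=0x3 → x3
  rs: (w>>6)&0x7=0x2 → x2

x3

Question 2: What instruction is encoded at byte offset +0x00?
inc x4

@+00  big-endian(98 00) = 0x9800
  top 4b → 0x9 → inc [R]
  rd: (w>>9)&0x7=0x4 → x4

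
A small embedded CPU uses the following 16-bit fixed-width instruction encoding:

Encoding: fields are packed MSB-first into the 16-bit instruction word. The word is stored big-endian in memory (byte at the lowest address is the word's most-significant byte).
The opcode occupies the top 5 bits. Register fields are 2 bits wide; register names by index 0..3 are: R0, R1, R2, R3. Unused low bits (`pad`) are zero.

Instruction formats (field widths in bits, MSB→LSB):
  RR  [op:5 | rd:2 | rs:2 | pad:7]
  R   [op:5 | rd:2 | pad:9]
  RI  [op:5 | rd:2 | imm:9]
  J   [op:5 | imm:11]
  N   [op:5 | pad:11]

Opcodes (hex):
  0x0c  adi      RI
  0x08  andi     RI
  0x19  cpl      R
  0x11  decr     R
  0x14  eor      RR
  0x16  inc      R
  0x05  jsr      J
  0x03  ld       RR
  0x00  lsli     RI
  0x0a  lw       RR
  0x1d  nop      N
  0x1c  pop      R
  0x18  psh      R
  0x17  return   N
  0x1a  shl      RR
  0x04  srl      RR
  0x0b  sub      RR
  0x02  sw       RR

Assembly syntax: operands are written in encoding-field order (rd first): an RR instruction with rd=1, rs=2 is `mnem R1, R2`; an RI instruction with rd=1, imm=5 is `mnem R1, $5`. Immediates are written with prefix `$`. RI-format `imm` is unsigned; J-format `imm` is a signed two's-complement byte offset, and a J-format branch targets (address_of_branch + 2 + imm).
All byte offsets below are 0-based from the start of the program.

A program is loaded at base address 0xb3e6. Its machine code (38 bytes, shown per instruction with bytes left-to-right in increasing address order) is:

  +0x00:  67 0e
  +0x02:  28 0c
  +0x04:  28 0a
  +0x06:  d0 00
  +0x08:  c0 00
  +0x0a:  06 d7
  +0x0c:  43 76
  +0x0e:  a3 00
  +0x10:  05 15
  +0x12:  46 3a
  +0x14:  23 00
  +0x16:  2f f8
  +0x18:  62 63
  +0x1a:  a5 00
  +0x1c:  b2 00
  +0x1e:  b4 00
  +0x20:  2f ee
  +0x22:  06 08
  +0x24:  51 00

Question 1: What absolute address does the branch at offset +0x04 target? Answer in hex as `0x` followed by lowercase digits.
0xb3f6

+0x04: 28 0a ⇒ word 0x280a (big)
  opcode bits[15:11]=0x5: jsr/J
  imm: (w>>0)&0x7ff=0xa → $10
  target = base 0xb3e6 + off 0x04 + 2 + imm 10 = 0xb3f6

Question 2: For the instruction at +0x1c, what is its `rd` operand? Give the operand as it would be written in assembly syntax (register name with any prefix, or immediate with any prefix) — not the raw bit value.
@+1c  big-endian(b2 00) = 0xb200
  op=0xb200>>11=0x16 ⇒ inc (R)
  rd: (w>>9)&0x3=0x1 → R1

R1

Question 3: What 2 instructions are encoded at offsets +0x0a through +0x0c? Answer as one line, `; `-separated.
[0a] 06 d7 → 0x06d7
  top 5b → 0x0 → lsli [RI]
  rd: (w>>9)&0x3=0x3 → R3
  imm: (w>>0)&0x1ff=0xd7 → $215
[0c] 43 76 → 0x4376
  top 5b → 0x8 → andi [RI]
  rd: (w>>9)&0x3=0x1 → R1
  imm: (w>>0)&0x1ff=0x176 → $374

lsli R3, $215; andi R1, $374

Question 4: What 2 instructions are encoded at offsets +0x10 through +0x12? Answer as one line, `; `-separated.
off 0x10: read 05 15 as big → 0x0515
  opcode bits[15:11]=0x0: lsli/RI
  rd: (w>>9)&0x3=0x2 → R2
  imm: (w>>0)&0x1ff=0x115 → $277
off 0x12: read 46 3a as big → 0x463a
  opcode bits[15:11]=0x8: andi/RI
  rd: (w>>9)&0x3=0x3 → R3
  imm: (w>>0)&0x1ff=0x3a → $58

lsli R2, $277; andi R3, $58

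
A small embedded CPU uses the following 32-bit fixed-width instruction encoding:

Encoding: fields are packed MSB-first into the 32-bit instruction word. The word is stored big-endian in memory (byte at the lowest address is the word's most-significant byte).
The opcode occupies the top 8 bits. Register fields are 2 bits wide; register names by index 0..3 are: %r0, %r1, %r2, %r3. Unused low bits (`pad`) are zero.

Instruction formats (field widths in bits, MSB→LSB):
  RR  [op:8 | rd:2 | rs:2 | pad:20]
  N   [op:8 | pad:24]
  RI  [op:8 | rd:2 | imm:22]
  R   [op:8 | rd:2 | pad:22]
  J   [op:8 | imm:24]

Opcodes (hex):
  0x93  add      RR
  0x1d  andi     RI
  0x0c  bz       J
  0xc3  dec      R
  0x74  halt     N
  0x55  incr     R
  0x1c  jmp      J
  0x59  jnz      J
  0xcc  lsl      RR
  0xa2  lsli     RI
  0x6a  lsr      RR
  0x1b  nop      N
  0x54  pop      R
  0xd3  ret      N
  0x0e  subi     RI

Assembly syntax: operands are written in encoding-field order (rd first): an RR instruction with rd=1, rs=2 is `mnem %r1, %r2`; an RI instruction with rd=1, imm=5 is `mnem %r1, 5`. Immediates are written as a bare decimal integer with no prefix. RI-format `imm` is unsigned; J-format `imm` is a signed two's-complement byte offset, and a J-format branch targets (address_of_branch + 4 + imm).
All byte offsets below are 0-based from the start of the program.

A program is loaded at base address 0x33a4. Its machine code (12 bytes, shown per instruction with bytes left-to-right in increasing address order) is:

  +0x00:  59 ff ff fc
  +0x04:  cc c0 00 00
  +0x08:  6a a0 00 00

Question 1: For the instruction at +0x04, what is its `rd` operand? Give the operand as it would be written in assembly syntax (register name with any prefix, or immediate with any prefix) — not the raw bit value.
%r3

@+04  big-endian(cc c0 00 00) = 0xccc00000
  op=0xccc00000>>24=0xcc ⇒ lsl (RR)
  rd@[23:22]=0x3 ⇒ %r3
  rs@[21:20]=0x0 ⇒ %r0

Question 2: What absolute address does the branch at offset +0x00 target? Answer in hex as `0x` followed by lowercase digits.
0x33a4

[00] 59 ff ff fc → 0x59fffffc
  opcode bits[31:24]=0x59: jnz/J
  imm: (w>>0)&0xffffff=0xfffffc (s24→-4) → -4
  target = base 0x33a4 + off 0x00 + 4 + imm -4 = 0x33a4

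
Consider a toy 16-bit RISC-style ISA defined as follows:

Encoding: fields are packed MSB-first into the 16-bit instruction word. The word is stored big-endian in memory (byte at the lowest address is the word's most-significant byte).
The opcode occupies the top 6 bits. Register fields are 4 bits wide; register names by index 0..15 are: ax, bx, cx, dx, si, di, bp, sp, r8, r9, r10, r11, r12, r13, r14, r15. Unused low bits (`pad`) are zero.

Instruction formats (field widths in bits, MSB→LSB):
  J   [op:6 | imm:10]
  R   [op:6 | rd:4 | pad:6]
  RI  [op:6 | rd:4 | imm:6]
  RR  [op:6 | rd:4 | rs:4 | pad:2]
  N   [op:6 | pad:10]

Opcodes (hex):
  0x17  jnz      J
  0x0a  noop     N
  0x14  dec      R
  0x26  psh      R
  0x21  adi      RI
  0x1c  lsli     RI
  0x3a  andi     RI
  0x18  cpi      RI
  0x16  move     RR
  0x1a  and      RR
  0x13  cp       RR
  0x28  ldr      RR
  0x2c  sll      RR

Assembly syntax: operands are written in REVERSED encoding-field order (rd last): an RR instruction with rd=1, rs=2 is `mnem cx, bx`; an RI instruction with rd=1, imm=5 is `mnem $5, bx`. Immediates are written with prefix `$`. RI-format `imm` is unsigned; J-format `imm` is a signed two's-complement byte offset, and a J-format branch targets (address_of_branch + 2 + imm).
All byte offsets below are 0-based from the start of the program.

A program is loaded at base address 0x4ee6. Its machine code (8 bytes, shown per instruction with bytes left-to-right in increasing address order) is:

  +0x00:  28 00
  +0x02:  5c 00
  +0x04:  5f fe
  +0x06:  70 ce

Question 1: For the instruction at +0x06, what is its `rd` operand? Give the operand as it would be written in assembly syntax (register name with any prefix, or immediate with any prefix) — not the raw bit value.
dx

[06] 70 ce → 0x70ce
  op=0x70ce>>10=0x1c ⇒ lsli (RI)
  [9:6] rd=3 = dx
  [5:0] imm=14 = $14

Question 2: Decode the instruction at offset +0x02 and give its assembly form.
jnz $0

@+02  big-endian(5c 00) = 0x5c00
  opcode bits[15:10]=0x17: jnz/J
  imm: (w>>0)&0x3ff=0x0 → $0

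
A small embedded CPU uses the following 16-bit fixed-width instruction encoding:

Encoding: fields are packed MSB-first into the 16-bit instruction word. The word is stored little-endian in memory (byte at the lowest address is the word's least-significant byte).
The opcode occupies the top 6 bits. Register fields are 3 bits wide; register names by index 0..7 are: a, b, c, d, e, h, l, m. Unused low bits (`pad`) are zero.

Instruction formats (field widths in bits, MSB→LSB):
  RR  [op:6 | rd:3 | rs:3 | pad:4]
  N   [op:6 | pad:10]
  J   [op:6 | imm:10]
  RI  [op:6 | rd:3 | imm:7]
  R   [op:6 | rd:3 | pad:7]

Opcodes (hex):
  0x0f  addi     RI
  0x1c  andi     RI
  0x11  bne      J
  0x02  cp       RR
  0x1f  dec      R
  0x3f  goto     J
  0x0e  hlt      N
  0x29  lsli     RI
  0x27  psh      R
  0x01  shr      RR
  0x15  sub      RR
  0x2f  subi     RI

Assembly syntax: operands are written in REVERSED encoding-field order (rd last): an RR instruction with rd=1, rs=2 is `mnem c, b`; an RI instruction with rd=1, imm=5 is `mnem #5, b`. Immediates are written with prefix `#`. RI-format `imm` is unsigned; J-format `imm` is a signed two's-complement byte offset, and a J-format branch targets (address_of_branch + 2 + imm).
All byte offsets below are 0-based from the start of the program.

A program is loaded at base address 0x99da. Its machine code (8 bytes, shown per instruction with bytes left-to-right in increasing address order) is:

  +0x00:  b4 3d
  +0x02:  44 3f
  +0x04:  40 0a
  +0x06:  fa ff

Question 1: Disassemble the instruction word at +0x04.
[04] 40 0a → 0x0a40
  opcode bits[15:10]=0x2: cp/RR
  rd: (w>>7)&0x7=0x4 → e
  rs: (w>>4)&0x7=0x4 → e

cp e, e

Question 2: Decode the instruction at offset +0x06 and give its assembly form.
goto #-6

+0x06: fa ff ⇒ word 0xfffa (little)
  top 6b → 0x3f → goto [J]
  [9:0] imm=1018 (s10→-6) = #-6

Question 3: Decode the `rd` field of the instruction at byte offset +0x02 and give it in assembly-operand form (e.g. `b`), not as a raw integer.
off 0x02: read 44 3f as little → 0x3f44
  top 6b → 0xf → addi [RI]
  rd: (w>>7)&0x7=0x6 → l
  imm: (w>>0)&0x7f=0x44 → #68

l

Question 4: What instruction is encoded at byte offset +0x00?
addi #52, d

[00] b4 3d → 0x3db4
  top 6b → 0xf → addi [RI]
  rd: (w>>7)&0x7=0x3 → d
  imm: (w>>0)&0x7f=0x34 → #52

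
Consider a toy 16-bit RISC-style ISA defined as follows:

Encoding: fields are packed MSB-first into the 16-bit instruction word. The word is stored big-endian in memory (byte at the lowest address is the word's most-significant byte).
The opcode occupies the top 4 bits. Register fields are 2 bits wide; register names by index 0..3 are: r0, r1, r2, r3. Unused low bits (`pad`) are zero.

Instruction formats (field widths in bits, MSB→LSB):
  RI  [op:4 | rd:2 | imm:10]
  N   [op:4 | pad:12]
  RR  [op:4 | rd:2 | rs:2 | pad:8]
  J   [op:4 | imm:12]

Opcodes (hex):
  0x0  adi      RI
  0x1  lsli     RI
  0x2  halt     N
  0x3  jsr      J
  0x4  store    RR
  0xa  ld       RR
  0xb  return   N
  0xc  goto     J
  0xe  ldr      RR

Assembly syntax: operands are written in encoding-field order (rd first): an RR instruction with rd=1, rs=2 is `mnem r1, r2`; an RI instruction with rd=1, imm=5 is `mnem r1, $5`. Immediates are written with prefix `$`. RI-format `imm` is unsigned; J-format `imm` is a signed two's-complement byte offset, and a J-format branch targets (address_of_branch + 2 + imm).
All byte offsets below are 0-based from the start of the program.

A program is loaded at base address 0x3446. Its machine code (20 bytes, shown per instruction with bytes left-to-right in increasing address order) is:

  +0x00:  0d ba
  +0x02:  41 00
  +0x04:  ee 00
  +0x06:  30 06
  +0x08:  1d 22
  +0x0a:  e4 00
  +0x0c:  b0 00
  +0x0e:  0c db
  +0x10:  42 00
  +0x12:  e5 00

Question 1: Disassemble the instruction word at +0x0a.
ldr r1, r0

[0a] e4 00 → 0xe400
  op=0xe400>>12=0xe ⇒ ldr (RR)
  rd: (w>>10)&0x3=0x1 → r1
  rs: (w>>8)&0x3=0x0 → r0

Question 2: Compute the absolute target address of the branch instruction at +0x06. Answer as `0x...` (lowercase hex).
off 0x06: read 30 06 as big → 0x3006
  top 4b → 0x3 → jsr [J]
  imm: (w>>0)&0xfff=0x6 → $6
  target = base 0x3446 + off 0x06 + 2 + imm 6 = 0x3454

0x3454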